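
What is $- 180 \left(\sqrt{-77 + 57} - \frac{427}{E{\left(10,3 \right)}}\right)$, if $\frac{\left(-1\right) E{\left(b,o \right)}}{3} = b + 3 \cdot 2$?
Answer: $- \frac{6405}{4} - 360 i \sqrt{5} \approx -1601.3 - 804.98 i$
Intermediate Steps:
$E{\left(b,o \right)} = -18 - 3 b$ ($E{\left(b,o \right)} = - 3 \left(b + 3 \cdot 2\right) = - 3 \left(b + 6\right) = - 3 \left(6 + b\right) = -18 - 3 b$)
$- 180 \left(\sqrt{-77 + 57} - \frac{427}{E{\left(10,3 \right)}}\right) = - 180 \left(\sqrt{-77 + 57} - \frac{427}{-18 - 30}\right) = - 180 \left(\sqrt{-20} - \frac{427}{-18 - 30}\right) = - 180 \left(2 i \sqrt{5} - \frac{427}{-48}\right) = - 180 \left(2 i \sqrt{5} - - \frac{427}{48}\right) = - 180 \left(2 i \sqrt{5} + \frac{427}{48}\right) = - 180 \left(\frac{427}{48} + 2 i \sqrt{5}\right) = - \frac{6405}{4} - 360 i \sqrt{5}$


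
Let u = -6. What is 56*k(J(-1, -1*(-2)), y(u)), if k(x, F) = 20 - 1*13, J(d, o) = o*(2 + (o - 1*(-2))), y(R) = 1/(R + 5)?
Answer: 392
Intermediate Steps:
y(R) = 1/(5 + R)
J(d, o) = o*(4 + o) (J(d, o) = o*(2 + (o + 2)) = o*(2 + (2 + o)) = o*(4 + o))
k(x, F) = 7 (k(x, F) = 20 - 13 = 7)
56*k(J(-1, -1*(-2)), y(u)) = 56*7 = 392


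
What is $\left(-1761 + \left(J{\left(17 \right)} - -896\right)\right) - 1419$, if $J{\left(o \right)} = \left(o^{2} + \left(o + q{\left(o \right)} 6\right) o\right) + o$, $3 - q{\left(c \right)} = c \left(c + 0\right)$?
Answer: $-30861$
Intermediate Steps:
$q{\left(c \right)} = 3 - c^{2}$ ($q{\left(c \right)} = 3 - c \left(c + 0\right) = 3 - c c = 3 - c^{2}$)
$J{\left(o \right)} = o + o^{2} + o \left(18 + o - 6 o^{2}\right)$ ($J{\left(o \right)} = \left(o^{2} + \left(o + \left(3 - o^{2}\right) 6\right) o\right) + o = \left(o^{2} + \left(o - \left(-18 + 6 o^{2}\right)\right) o\right) + o = \left(o^{2} + \left(18 + o - 6 o^{2}\right) o\right) + o = \left(o^{2} + o \left(18 + o - 6 o^{2}\right)\right) + o = o + o^{2} + o \left(18 + o - 6 o^{2}\right)$)
$\left(-1761 + \left(J{\left(17 \right)} - -896\right)\right) - 1419 = \left(-1761 + \left(17 \left(19 - 6 \cdot 17^{2} + 2 \cdot 17\right) - -896\right)\right) - 1419 = \left(-1761 + \left(17 \left(19 - 1734 + 34\right) + 896\right)\right) - 1419 = \left(-1761 + \left(17 \left(-1681\right) + 896\right)\right) - 1419 = \left(-1761 + \left(-28577 + 896\right)\right) - 1419 = \left(-1761 - 27681\right) - 1419 = -29442 - 1419 = -30861$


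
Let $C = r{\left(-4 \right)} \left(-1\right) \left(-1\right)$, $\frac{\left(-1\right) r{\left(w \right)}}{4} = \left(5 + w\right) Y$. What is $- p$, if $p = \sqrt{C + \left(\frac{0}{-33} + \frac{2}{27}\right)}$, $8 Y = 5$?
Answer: $- \frac{i \sqrt{786}}{18} \approx - 1.5575 i$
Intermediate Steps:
$Y = \frac{5}{8}$ ($Y = \frac{1}{8} \cdot 5 = \frac{5}{8} \approx 0.625$)
$r{\left(w \right)} = - \frac{25}{2} - \frac{5 w}{2}$ ($r{\left(w \right)} = - 4 \left(5 + w\right) \frac{5}{8} = - 4 \left(\frac{25}{8} + \frac{5 w}{8}\right) = - \frac{25}{2} - \frac{5 w}{2}$)
$C = - \frac{5}{2}$ ($C = \left(- \frac{25}{2} - -10\right) \left(-1\right) \left(-1\right) = \left(- \frac{25}{2} + 10\right) \left(-1\right) \left(-1\right) = \left(- \frac{5}{2}\right) \left(-1\right) \left(-1\right) = \frac{5}{2} \left(-1\right) = - \frac{5}{2} \approx -2.5$)
$p = \frac{i \sqrt{786}}{18}$ ($p = \sqrt{- \frac{5}{2} + \left(\frac{0}{-33} + \frac{2}{27}\right)} = \sqrt{- \frac{5}{2} + \left(0 \left(- \frac{1}{33}\right) + 2 \cdot \frac{1}{27}\right)} = \sqrt{- \frac{5}{2} + \left(0 + \frac{2}{27}\right)} = \sqrt{- \frac{5}{2} + \frac{2}{27}} = \sqrt{- \frac{131}{54}} = \frac{i \sqrt{786}}{18} \approx 1.5575 i$)
$- p = - \frac{i \sqrt{786}}{18}$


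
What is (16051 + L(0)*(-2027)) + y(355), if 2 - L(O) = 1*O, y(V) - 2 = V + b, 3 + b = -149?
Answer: 12202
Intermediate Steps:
b = -152 (b = -3 - 149 = -152)
y(V) = -150 + V (y(V) = 2 + (V - 152) = 2 + (-152 + V) = -150 + V)
L(O) = 2 - O
(16051 + L(0)*(-2027)) + y(355) = (16051 + (2 - 1*0)*(-2027)) + (-150 + 355) = (16051 + (2 + 0)*(-2027)) + 205 = (16051 + 2*(-2027)) + 205 = (16051 - 4054) + 205 = 11997 + 205 = 12202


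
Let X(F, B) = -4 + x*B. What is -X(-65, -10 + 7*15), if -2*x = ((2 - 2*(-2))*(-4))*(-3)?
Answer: 3424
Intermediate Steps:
x = -36 (x = -(2 - 2*(-2))*(-4)*(-3)/2 = -(2 + 4)*(-4)*(-3)/2 = -6*(-4)*(-3)/2 = -(-12)*(-3) = -½*72 = -36)
X(F, B) = -4 - 36*B
-X(-65, -10 + 7*15) = -(-4 - 36*(-10 + 7*15)) = -(-4 - 36*(-10 + 105)) = -(-4 - 36*95) = -(-4 - 3420) = -1*(-3424) = 3424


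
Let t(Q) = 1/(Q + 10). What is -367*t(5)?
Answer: -367/15 ≈ -24.467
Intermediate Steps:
t(Q) = 1/(10 + Q)
-367*t(5) = -367/(10 + 5) = -367/15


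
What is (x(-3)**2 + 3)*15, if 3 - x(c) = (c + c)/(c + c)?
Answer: 105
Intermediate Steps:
x(c) = 2 (x(c) = 3 - (c + c)/(c + c) = 3 - 2*c/(2*c) = 3 - 2*c*1/(2*c) = 3 - 1*1 = 3 - 1 = 2)
(x(-3)**2 + 3)*15 = (2**2 + 3)*15 = (4 + 3)*15 = 7*15 = 105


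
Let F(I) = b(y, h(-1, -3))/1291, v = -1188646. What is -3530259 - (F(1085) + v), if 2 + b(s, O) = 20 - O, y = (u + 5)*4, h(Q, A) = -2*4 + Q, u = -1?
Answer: -3023022410/1291 ≈ -2.3416e+6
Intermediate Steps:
h(Q, A) = -8 + Q
y = 16 (y = (-1 + 5)*4 = 4*4 = 16)
b(s, O) = 18 - O (b(s, O) = -2 + (20 - O) = 18 - O)
F(I) = 27/1291 (F(I) = (18 - (-8 - 1))/1291 = (18 - 1*(-9))*(1/1291) = (18 + 9)*(1/1291) = 27*(1/1291) = 27/1291)
-3530259 - (F(1085) + v) = -3530259 - (27/1291 - 1188646) = -3530259 - 1*(-1534541959/1291) = -3530259 + 1534541959/1291 = -3023022410/1291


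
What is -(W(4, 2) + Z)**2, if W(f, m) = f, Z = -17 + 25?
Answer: -144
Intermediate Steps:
Z = 8
-(W(4, 2) + Z)**2 = -(4 + 8)**2 = -1*12**2 = -1*144 = -144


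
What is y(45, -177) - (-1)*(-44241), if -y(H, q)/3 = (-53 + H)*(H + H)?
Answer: -42081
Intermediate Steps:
y(H, q) = -6*H*(-53 + H) (y(H, q) = -3*(-53 + H)*(H + H) = -3*(-53 + H)*2*H = -6*H*(-53 + H))
y(45, -177) - (-1)*(-44241) = 6*45*(53 - 1*45) - (-1)*(-44241) = 6*45*(53 - 45) - 1*44241 = 6*45*8 - 44241 = 2160 - 44241 = -42081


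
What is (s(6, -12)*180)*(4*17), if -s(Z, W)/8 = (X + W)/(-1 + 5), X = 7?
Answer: 122400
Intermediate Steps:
s(Z, W) = -14 - 2*W (s(Z, W) = -8*(7 + W)/(-1 + 5) = -8*(7 + W)/4 = -8*(7/4 + W/4) = -14 - 2*W)
(s(6, -12)*180)*(4*17) = ((-14 - 2*(-12))*180)*(4*17) = ((-14 + 24)*180)*68 = (10*180)*68 = 1800*68 = 122400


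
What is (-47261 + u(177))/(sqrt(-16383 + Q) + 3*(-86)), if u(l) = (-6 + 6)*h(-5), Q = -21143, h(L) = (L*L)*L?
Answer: 6096669/52045 + 47261*I*sqrt(37526)/104090 ≈ 117.14 + 87.955*I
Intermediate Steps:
h(L) = L**3 (h(L) = L**2*L = L**3)
u(l) = 0 (u(l) = (-6 + 6)*(-5)**3 = 0*(-125) = 0)
(-47261 + u(177))/(sqrt(-16383 + Q) + 3*(-86)) = (-47261 + 0)/(sqrt(-16383 - 21143) + 3*(-86)) = -47261/(sqrt(-37526) - 258) = -47261/(I*sqrt(37526) - 258) = -47261/(-258 + I*sqrt(37526))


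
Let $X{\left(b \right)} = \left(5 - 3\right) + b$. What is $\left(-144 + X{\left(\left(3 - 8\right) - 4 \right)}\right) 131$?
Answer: $-19781$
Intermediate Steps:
$X{\left(b \right)} = 2 + b$
$\left(-144 + X{\left(\left(3 - 8\right) - 4 \right)}\right) 131 = \left(-144 + \left(2 + \left(\left(3 - 8\right) - 4\right)\right)\right) 131 = \left(-144 + \left(2 - 9\right)\right) 131 = \left(-144 - 7\right) 131 = \left(-151\right) 131 = -19781$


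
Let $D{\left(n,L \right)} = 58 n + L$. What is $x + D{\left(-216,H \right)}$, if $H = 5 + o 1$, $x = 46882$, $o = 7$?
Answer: $34366$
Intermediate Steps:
$H = 12$ ($H = 5 + 7 \cdot 1 = 5 + 7 = 12$)
$D{\left(n,L \right)} = L + 58 n$
$x + D{\left(-216,H \right)} = 46882 + \left(12 + 58 \left(-216\right)\right) = 46882 + \left(12 - 12528\right) = 46882 - 12516 = 34366$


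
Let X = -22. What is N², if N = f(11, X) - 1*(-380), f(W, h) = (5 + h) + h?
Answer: 116281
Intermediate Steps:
f(W, h) = 5 + 2*h
N = 341 (N = (5 + 2*(-22)) - 1*(-380) = (5 - 44) + 380 = -39 + 380 = 341)
N² = 341² = 116281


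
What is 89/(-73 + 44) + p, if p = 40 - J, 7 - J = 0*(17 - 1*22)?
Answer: 868/29 ≈ 29.931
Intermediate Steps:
J = 7 (J = 7 - 0*(17 - 1*22) = 7 - 0*(17 - 22) = 7 - 0*(-5) = 7 - 1*0 = 7 + 0 = 7)
p = 33 (p = 40 - 1*7 = 40 - 7 = 33)
89/(-73 + 44) + p = 89/(-73 + 44) + 33 = 89/(-29) + 33 = -1/29*89 + 33 = -89/29 + 33 = 868/29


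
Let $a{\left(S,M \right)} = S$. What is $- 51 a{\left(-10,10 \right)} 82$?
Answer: $41820$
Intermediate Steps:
$- 51 a{\left(-10,10 \right)} 82 = \left(-51\right) \left(-10\right) 82 = 510 \cdot 82 = 41820$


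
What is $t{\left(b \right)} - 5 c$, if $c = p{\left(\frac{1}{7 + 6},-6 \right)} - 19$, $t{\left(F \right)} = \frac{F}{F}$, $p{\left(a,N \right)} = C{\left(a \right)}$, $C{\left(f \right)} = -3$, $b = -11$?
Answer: $111$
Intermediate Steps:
$p{\left(a,N \right)} = -3$
$t{\left(F \right)} = 1$
$c = -22$ ($c = -3 - 19 = -22$)
$t{\left(b \right)} - 5 c = 1 - -110 = 1 + 110 = 111$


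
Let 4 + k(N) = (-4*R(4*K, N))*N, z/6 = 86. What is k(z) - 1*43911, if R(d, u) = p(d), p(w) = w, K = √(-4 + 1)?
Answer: -43915 - 8256*I*√3 ≈ -43915.0 - 14300.0*I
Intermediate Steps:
z = 516 (z = 6*86 = 516)
K = I*√3 (K = √(-3) = I*√3 ≈ 1.732*I)
R(d, u) = d
k(N) = -4 - 16*I*N*√3 (k(N) = -4 + (-16*I*√3)*N = -4 - 16*I*N*√3)
k(z) - 1*43911 = (-4 - 16*I*516*√3) - 1*43911 = (-4 - 8256*I*√3) - 43911 = -43915 - 8256*I*√3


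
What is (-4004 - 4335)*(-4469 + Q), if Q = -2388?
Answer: 57180523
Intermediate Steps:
(-4004 - 4335)*(-4469 + Q) = (-4004 - 4335)*(-4469 - 2388) = -8339*(-6857) = 57180523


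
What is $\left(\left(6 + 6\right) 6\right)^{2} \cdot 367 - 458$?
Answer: $1902070$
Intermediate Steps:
$\left(\left(6 + 6\right) 6\right)^{2} \cdot 367 - 458 = \left(12 \cdot 6\right)^{2} \cdot 367 - 458 = 72^{2} \cdot 367 - 458 = 5184 \cdot 367 - 458 = 1902528 - 458 = 1902070$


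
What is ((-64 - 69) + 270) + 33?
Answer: 170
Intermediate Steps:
((-64 - 69) + 270) + 33 = (-133 + 270) + 33 = 137 + 33 = 170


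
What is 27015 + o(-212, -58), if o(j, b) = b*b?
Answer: 30379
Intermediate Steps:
o(j, b) = b²
27015 + o(-212, -58) = 27015 + (-58)² = 27015 + 3364 = 30379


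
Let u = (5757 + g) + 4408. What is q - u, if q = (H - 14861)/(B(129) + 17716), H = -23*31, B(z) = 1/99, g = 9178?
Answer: -33926939381/1753885 ≈ -19344.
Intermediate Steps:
B(z) = 1/99
H = -713
u = 19343 (u = (5757 + 9178) + 4408 = 14935 + 4408 = 19343)
q = -1541826/1753885 (q = (-713 - 14861)/(1/99 + 17716) = -15574/1753885/99 = -15574*99/1753885 = -1541826/1753885 ≈ -0.87909)
q - u = -1541826/1753885 - 1*19343 = -1541826/1753885 - 19343 = -33926939381/1753885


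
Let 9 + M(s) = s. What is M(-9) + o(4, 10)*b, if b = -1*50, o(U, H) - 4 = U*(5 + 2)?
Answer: -1618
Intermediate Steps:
M(s) = -9 + s
o(U, H) = 4 + 7*U (o(U, H) = 4 + U*(5 + 2) = 4 + U*7 = 4 + 7*U)
b = -50
M(-9) + o(4, 10)*b = (-9 - 9) + (4 + 7*4)*(-50) = -18 + (4 + 28)*(-50) = -18 + 32*(-50) = -18 - 1600 = -1618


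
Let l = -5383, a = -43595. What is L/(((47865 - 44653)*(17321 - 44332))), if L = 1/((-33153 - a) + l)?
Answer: -1/438915460588 ≈ -2.2783e-12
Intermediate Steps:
L = 1/5059 (L = 1/((-33153 - 1*(-43595)) - 5383) = 1/((-33153 + 43595) - 5383) = 1/(10442 - 5383) = 1/5059 ≈ 0.00019767)
L/(((47865 - 44653)*(17321 - 44332))) = 1/(5059*(((47865 - 44653)*(17321 - 44332)))) = 1/(5059*((3212*(-27011)))) = (1/5059)/(-86759332) = (1/5059)*(-1/86759332) = -1/438915460588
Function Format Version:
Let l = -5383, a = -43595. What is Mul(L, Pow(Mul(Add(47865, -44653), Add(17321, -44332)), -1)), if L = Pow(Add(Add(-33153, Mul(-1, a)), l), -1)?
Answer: Rational(-1, 438915460588) ≈ -2.2783e-12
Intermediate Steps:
L = Rational(1, 5059) (L = Pow(Add(Add(-33153, Mul(-1, -43595)), -5383), -1) = Pow(Add(Add(-33153, 43595), -5383), -1) = Pow(Add(10442, -5383), -1) = Pow(5059, -1) = Rational(1, 5059) ≈ 0.00019767)
Mul(L, Pow(Mul(Add(47865, -44653), Add(17321, -44332)), -1)) = Mul(Rational(1, 5059), Pow(Mul(Add(47865, -44653), Add(17321, -44332)), -1)) = Mul(Rational(1, 5059), Pow(Mul(3212, -27011), -1)) = Mul(Rational(1, 5059), Pow(-86759332, -1)) = Mul(Rational(1, 5059), Rational(-1, 86759332)) = Rational(-1, 438915460588)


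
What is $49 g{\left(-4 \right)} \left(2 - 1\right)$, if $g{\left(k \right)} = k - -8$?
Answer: $196$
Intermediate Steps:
$g{\left(k \right)} = 8 + k$ ($g{\left(k \right)} = k + 8 = 8 + k$)
$49 g{\left(-4 \right)} \left(2 - 1\right) = 49 \left(8 - 4\right) \left(2 - 1\right) = 49 \cdot 4 \left(2 - 1\right) = 196 \cdot 1 = 196$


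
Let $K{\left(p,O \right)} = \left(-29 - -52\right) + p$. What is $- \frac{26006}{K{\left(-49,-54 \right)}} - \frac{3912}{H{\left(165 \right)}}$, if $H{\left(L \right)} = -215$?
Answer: $\frac{2846501}{2795} \approx 1018.4$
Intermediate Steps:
$K{\left(p,O \right)} = 23 + p$ ($K{\left(p,O \right)} = \left(-29 + 52\right) + p = 23 + p$)
$- \frac{26006}{K{\left(-49,-54 \right)}} - \frac{3912}{H{\left(165 \right)}} = - \frac{26006}{23 - 49} - \frac{3912}{-215} = - \frac{26006}{-26} - - \frac{3912}{215} = \left(-26006\right) \left(- \frac{1}{26}\right) + \frac{3912}{215} = \frac{13003}{13} + \frac{3912}{215} = \frac{2846501}{2795}$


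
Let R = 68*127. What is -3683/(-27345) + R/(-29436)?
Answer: -10644886/67077285 ≈ -0.15870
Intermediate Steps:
R = 8636
-3683/(-27345) + R/(-29436) = -3683/(-27345) + 8636/(-29436) = -3683*(-1/27345) + 8636*(-1/29436) = 3683/27345 - 2159/7359 = -10644886/67077285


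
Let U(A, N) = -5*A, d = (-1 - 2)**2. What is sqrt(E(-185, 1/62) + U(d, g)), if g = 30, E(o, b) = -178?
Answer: I*sqrt(223) ≈ 14.933*I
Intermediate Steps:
d = 9 (d = (-3)**2 = 9)
sqrt(E(-185, 1/62) + U(d, g)) = sqrt(-178 - 5*9) = sqrt(-178 - 45) = sqrt(-223) = I*sqrt(223)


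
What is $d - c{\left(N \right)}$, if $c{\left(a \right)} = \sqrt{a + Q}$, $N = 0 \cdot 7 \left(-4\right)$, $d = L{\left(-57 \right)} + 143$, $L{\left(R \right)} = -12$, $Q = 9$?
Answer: $128$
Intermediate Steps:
$d = 131$ ($d = -12 + 143 = 131$)
$N = 0$ ($N = 0 \left(-4\right) = 0$)
$c{\left(a \right)} = \sqrt{9 + a}$ ($c{\left(a \right)} = \sqrt{a + 9} = \sqrt{9 + a}$)
$d - c{\left(N \right)} = 131 - \sqrt{9 + 0} = 131 - \sqrt{9} = 131 - 3 = 128$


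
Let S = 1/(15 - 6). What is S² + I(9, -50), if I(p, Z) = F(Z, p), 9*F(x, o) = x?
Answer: -449/81 ≈ -5.5432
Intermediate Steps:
S = ⅑ (S = 1/9 = ⅑ ≈ 0.11111)
F(x, o) = x/9
I(p, Z) = Z/9
S² + I(9, -50) = (⅑)² + (⅑)*(-50) = 1/81 - 50/9 = -449/81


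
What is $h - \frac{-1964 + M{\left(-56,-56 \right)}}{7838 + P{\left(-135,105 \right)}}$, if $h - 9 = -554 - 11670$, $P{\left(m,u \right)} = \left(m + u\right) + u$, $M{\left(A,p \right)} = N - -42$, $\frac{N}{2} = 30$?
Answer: $- \frac{96655433}{7913} \approx -12215.0$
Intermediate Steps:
$N = 60$ ($N = 2 \cdot 30 = 60$)
$M{\left(A,p \right)} = 102$ ($M{\left(A,p \right)} = 60 - -42 = 60 + 42 = 102$)
$P{\left(m,u \right)} = m + 2 u$
$h = -12215$ ($h = 9 - 12224 = -12215$)
$h - \frac{-1964 + M{\left(-56,-56 \right)}}{7838 + P{\left(-135,105 \right)}} = -12215 - \frac{-1964 + 102}{7838 + \left(-135 + 2 \cdot 105\right)} = -12215 - - \frac{1862}{7838 + \left(-135 + 210\right)} = -12215 - - \frac{1862}{7838 + 75} = -12215 - - \frac{1862}{7913} = -12215 + \frac{1862}{7913} = - \frac{96655433}{7913}$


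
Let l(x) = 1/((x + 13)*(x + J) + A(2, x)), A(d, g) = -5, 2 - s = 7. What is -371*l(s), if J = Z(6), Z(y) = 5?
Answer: 371/5 ≈ 74.200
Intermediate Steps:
J = 5
s = -5 (s = 2 - 1*7 = 2 - 7 = -5)
l(x) = 1/(-5 + (5 + x)*(13 + x)) (l(x) = 1/((x + 13)*(x + 5) - 5) = 1/((13 + x)*(5 + x) - 5) = 1/((5 + x)*(13 + x) - 5) = 1/(-5 + (5 + x)*(13 + x)))
-371*l(s) = -371/(60 + (-5)² + 18*(-5)) = -371/(60 + 25 - 90) = -371/(-5) = -371*(-⅕) = 371/5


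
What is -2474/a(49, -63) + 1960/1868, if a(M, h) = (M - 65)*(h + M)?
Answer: -522799/52304 ≈ -9.9954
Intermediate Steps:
a(M, h) = (-65 + M)*(M + h)
-2474/a(49, -63) + 1960/1868 = -2474/(49² - 65*49 - 65*(-63) + 49*(-63)) + 1960/1868 = -2474/(2401 - 3185 + 4095 - 3087) + 1960*(1/1868) = -2474/224 + 490/467 = -2474*1/224 + 490/467 = -1237/112 + 490/467 = -522799/52304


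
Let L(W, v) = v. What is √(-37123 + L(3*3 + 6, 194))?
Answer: I*√36929 ≈ 192.17*I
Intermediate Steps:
√(-37123 + L(3*3 + 6, 194)) = √(-37123 + 194) = √(-36929) = I*√36929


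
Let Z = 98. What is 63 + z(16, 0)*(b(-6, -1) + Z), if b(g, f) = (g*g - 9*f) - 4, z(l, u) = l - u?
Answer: 2287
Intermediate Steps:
b(g, f) = -4 + g**2 - 9*f (b(g, f) = (g**2 - 9*f) - 4 = -4 + g**2 - 9*f)
63 + z(16, 0)*(b(-6, -1) + Z) = 63 + (16 - 1*0)*((-4 + (-6)**2 - 9*(-1)) + 98) = 63 + (16 + 0)*((-4 + 36 + 9) + 98) = 63 + 16*(41 + 98) = 63 + 16*139 = 63 + 2224 = 2287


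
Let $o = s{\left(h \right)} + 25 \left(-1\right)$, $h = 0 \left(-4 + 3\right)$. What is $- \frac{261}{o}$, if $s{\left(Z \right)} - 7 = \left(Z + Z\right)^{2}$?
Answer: $\frac{29}{2} \approx 14.5$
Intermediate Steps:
$h = 0$ ($h = 0 \left(-1\right) = 0$)
$s{\left(Z \right)} = 7 + 4 Z^{2}$ ($s{\left(Z \right)} = 7 + \left(Z + Z\right)^{2} = 7 + \left(2 Z\right)^{2} = 7 + 4 Z^{2}$)
$o = -18$ ($o = \left(7 + 4 \cdot 0^{2}\right) + 25 \left(-1\right) = \left(7 + 4 \cdot 0\right) - 25 = \left(7 + 0\right) - 25 = 7 - 25 = -18$)
$- \frac{261}{o} = - \frac{261}{-18} = \left(-261\right) \left(- \frac{1}{18}\right) = \frac{29}{2}$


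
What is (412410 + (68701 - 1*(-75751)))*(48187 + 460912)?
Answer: 283497887338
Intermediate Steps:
(412410 + (68701 - 1*(-75751)))*(48187 + 460912) = (412410 + (68701 + 75751))*509099 = (412410 + 144452)*509099 = 556862*509099 = 283497887338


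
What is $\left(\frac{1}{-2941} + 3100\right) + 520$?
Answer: $\frac{10646419}{2941} \approx 3620.0$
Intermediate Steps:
$\left(\frac{1}{-2941} + 3100\right) + 520 = \left(- \frac{1}{2941} + 3100\right) + 520 = \frac{9117099}{2941} + 520 = \frac{10646419}{2941}$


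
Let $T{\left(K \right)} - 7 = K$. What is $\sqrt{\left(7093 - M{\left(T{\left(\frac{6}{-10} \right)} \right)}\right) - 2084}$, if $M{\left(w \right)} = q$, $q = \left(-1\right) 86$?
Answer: $\sqrt{5095} \approx 71.379$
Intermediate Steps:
$T{\left(K \right)} = 7 + K$
$q = -86$
$M{\left(w \right)} = -86$
$\sqrt{\left(7093 - M{\left(T{\left(\frac{6}{-10} \right)} \right)}\right) - 2084} = \sqrt{\left(7093 - -86\right) - 2084} = \sqrt{\left(7093 + 86\right) - 2084} = \sqrt{7179 - 2084} = \sqrt{5095}$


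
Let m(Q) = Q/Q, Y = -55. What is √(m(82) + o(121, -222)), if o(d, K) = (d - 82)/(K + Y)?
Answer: √65926/277 ≈ 0.92693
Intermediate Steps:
m(Q) = 1
o(d, K) = (-82 + d)/(-55 + K) (o(d, K) = (d - 82)/(K - 55) = (-82 + d)/(-55 + K))
√(m(82) + o(121, -222)) = √(1 + (-82 + 121)/(-55 - 222)) = √(1 + 39/(-277)) = √(1 - 1/277*39) = √(1 - 39/277) = √(238/277) = √65926/277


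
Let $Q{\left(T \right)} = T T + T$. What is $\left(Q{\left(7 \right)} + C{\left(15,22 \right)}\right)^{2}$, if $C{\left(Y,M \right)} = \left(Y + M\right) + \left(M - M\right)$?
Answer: $8649$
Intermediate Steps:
$C{\left(Y,M \right)} = M + Y$ ($C{\left(Y,M \right)} = \left(M + Y\right) + 0 = M + Y$)
$Q{\left(T \right)} = T + T^{2}$ ($Q{\left(T \right)} = T^{2} + T = T + T^{2}$)
$\left(Q{\left(7 \right)} + C{\left(15,22 \right)}\right)^{2} = \left(7 \left(1 + 7\right) + \left(22 + 15\right)\right)^{2} = \left(7 \cdot 8 + 37\right)^{2} = \left(56 + 37\right)^{2} = 93^{2} = 8649$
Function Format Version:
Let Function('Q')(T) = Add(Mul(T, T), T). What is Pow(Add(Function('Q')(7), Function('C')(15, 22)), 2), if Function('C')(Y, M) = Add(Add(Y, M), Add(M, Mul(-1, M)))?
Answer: 8649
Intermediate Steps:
Function('C')(Y, M) = Add(M, Y) (Function('C')(Y, M) = Add(Add(M, Y), 0) = Add(M, Y))
Function('Q')(T) = Add(T, Pow(T, 2)) (Function('Q')(T) = Add(Pow(T, 2), T) = Add(T, Pow(T, 2)))
Pow(Add(Function('Q')(7), Function('C')(15, 22)), 2) = Pow(Add(Mul(7, Add(1, 7)), Add(22, 15)), 2) = Pow(Add(Mul(7, 8), 37), 2) = Pow(Add(56, 37), 2) = Pow(93, 2) = 8649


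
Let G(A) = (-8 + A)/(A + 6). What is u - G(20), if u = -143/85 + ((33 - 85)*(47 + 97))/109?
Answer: -8532461/120445 ≈ -70.841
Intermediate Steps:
u = -652067/9265 (u = -143*1/85 - 52*144*(1/109) = -143/85 - 7488*1/109 = -143/85 - 7488/109 = -652067/9265 ≈ -70.380)
G(A) = (-8 + A)/(6 + A)
u - G(20) = -652067/9265 - (-8 + 20)/(6 + 20) = -652067/9265 - 12/26 = -652067/9265 - 1*6/13 = -652067/9265 - 6/13 = -8532461/120445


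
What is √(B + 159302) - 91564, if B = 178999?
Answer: -91564 + 3*√37589 ≈ -90982.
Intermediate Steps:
√(B + 159302) - 91564 = √(178999 + 159302) - 91564 = √338301 - 91564 = 3*√37589 - 91564 = -91564 + 3*√37589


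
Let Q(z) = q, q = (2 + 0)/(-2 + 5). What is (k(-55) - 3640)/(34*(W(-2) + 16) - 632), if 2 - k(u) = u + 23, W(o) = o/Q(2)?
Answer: 1803/95 ≈ 18.979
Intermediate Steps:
q = 2/3 ≈ 0.66667
Q(z) = 2/3
W(o) = 3*o/2 (W(o) = o/(2/3) = o*(3/2) = 3*o/2)
k(u) = -21 - u (k(u) = 2 - (u + 23) = 2 - (23 + u) = 2 + (-23 - u) = -21 - u)
(k(-55) - 3640)/(34*(W(-2) + 16) - 632) = ((-21 - 1*(-55)) - 3640)/(34*((3/2)*(-2) + 16) - 632) = ((-21 + 55) - 3640)/(34*(-3 + 16) - 632) = (34 - 3640)/(34*13 - 632) = -3606/(442 - 632) = -3606/(-190) = -3606*(-1/190) = 1803/95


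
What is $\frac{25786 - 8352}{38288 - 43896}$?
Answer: $- \frac{8717}{2804} \approx -3.1088$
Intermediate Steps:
$\frac{25786 - 8352}{38288 - 43896} = \frac{25786 - 8352}{-5608} = 17434 \left(- \frac{1}{5608}\right) = - \frac{8717}{2804}$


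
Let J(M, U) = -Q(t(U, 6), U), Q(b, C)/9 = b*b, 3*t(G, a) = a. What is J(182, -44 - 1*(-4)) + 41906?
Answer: 41870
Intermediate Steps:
t(G, a) = a/3
Q(b, C) = 9*b² (Q(b, C) = 9*(b*b) = 9*b²)
J(M, U) = -36 (J(M, U) = -9*((⅓)*6)² = -9*2² = -9*4 = -1*36 = -36)
J(182, -44 - 1*(-4)) + 41906 = -36 + 41906 = 41870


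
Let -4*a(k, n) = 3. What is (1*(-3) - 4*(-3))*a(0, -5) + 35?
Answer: 113/4 ≈ 28.250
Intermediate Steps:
a(k, n) = -¾ (a(k, n) = -¼*3 = -¾)
(1*(-3) - 4*(-3))*a(0, -5) + 35 = (1*(-3) - 4*(-3))*(-¾) + 35 = (-3 + 12)*(-¾) + 35 = 9*(-¾) + 35 = -27/4 + 35 = 113/4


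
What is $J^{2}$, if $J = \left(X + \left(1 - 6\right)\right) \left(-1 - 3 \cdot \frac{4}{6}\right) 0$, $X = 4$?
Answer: $0$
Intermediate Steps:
$J = 0$ ($J = \left(4 + \left(1 - 6\right)\right) \left(-1 - 3 \cdot \frac{4}{6}\right) 0 = \left(4 + \left(1 - 6\right)\right) \left(-1 - 3 \cdot 4 \cdot \frac{1}{6}\right) 0 = \left(4 - 5\right) \left(-1 - 2\right) 0 = - (-1 - 2) 0 = \left(-1\right) \left(-3\right) 0 = 3 \cdot 0 = 0$)
$J^{2} = 0^{2} = 0$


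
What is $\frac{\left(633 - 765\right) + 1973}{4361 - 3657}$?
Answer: $\frac{1841}{704} \approx 2.6151$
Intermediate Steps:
$\frac{\left(633 - 765\right) + 1973}{4361 - 3657} = \frac{-132 + 1973}{704} = 1841 \cdot \frac{1}{704} = \frac{1841}{704}$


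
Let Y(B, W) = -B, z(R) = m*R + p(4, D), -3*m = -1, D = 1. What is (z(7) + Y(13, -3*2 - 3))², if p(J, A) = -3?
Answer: 1681/9 ≈ 186.78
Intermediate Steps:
m = ⅓ (m = -⅓*(-1) = ⅓ ≈ 0.33333)
z(R) = -3 + R/3 (z(R) = R/3 - 3 = -3 + R/3)
(z(7) + Y(13, -3*2 - 3))² = ((-3 + (⅓)*7) - 1*13)² = ((-3 + 7/3) - 13)² = (-⅔ - 13)² = (-41/3)² = 1681/9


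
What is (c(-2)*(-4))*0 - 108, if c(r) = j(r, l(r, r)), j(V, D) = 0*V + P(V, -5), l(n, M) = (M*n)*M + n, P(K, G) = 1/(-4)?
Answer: -108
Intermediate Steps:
P(K, G) = -1/4
l(n, M) = n + n*M**2 (l(n, M) = n*M**2 + n = n + n*M**2)
j(V, D) = -1/4 (j(V, D) = 0*V - 1/4 = 0 - 1/4 = -1/4)
c(r) = -1/4
(c(-2)*(-4))*0 - 108 = -1/4*(-4)*0 - 108 = 1*0 - 108 = 0 - 108 = -108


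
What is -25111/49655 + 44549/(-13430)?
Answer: -101972853/26674666 ≈ -3.8228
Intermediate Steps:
-25111/49655 + 44549/(-13430) = -25111*1/49655 + 44549*(-1/13430) = -25111/49655 - 44549/13430 = -101972853/26674666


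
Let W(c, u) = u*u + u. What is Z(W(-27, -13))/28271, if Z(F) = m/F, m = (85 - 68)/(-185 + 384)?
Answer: 1/51626172 ≈ 1.9370e-8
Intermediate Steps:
m = 17/199 ≈ 0.085427
W(c, u) = u + u² (W(c, u) = u² + u = u + u²)
Z(F) = 17/(199*F)
Z(W(-27, -13))/28271 = (17/(199*((-13*(1 - 13)))))/28271 = (17/(199*((-13*(-12)))))*(1/28271) = ((17/199)/156)*(1/28271) = ((17/199)*(1/156))*(1/28271) = (17/31044)*(1/28271) = 1/51626172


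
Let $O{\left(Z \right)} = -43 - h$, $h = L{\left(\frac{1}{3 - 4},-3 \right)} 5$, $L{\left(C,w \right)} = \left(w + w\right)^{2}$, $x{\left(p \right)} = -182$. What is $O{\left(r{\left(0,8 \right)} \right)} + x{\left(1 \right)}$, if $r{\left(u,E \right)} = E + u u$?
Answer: $-405$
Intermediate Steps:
$r{\left(u,E \right)} = E + u^{2}$
$L{\left(C,w \right)} = 4 w^{2}$ ($L{\left(C,w \right)} = \left(2 w\right)^{2} = 4 w^{2}$)
$h = 180$ ($h = 4 \left(-3\right)^{2} \cdot 5 = 4 \cdot 9 \cdot 5 = 36 \cdot 5 = 180$)
$O{\left(Z \right)} = -223$ ($O{\left(Z \right)} = -43 - 180 = -223$)
$O{\left(r{\left(0,8 \right)} \right)} + x{\left(1 \right)} = -223 - 182 = -405$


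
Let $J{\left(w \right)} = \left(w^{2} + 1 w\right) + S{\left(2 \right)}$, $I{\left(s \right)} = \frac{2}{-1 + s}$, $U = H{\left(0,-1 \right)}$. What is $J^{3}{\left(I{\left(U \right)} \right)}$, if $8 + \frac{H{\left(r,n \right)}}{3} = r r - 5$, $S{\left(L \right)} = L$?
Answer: $\frac{476379541}{64000000} \approx 7.4434$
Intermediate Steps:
$H{\left(r,n \right)} = -39 + 3 r^{2}$ ($H{\left(r,n \right)} = -24 + 3 \left(r r - 5\right) = -24 + 3 \left(r^{2} - 5\right) = -24 + 3 \left(-5 + r^{2}\right) = -24 + \left(-15 + 3 r^{2}\right) = -39 + 3 r^{2}$)
$U = -39$ ($U = -39 + 3 \cdot 0^{2} = -39 + 3 \cdot 0 = -39 + 0 = -39$)
$J{\left(w \right)} = 2 + w + w^{2}$ ($J{\left(w \right)} = \left(w^{2} + 1 w\right) + 2 = \left(w^{2} + w\right) + 2 = \left(w + w^{2}\right) + 2 = 2 + w + w^{2}$)
$J^{3}{\left(I{\left(U \right)} \right)} = \left(2 + \frac{2}{-1 - 39} + \left(\frac{2}{-1 - 39}\right)^{2}\right)^{3} = \left(2 + \frac{2}{-40} + \left(\frac{2}{-40}\right)^{2}\right)^{3} = \left(2 + 2 \left(- \frac{1}{40}\right) + \left(2 \left(- \frac{1}{40}\right)\right)^{2}\right)^{3} = \left(2 - \frac{1}{20} + \left(- \frac{1}{20}\right)^{2}\right)^{3} = \left(2 - \frac{1}{20} + \frac{1}{400}\right)^{3} = \left(\frac{781}{400}\right)^{3} = \frac{476379541}{64000000}$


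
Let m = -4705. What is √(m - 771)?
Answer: 74*I ≈ 74.0*I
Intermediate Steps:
√(m - 771) = √(-4705 - 771) = √(-5476) = 74*I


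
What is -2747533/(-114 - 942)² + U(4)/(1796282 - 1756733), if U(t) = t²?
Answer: -36214780147/14700837888 ≈ -2.4635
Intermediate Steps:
-2747533/(-114 - 942)² + U(4)/(1796282 - 1756733) = -2747533/(-114 - 942)² + 4²/(1796282 - 1756733) = -2747533/((-1056)²) + 16/39549 = -2747533/1115136 + 16*(1/39549) = -2747533*1/1115136 + 16/39549 = -2747533/1115136 + 16/39549 = -36214780147/14700837888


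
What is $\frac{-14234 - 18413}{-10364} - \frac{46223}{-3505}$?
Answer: $\frac{593482907}{36325820} \approx 16.338$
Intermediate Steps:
$\frac{-14234 - 18413}{-10364} - \frac{46223}{-3505} = \left(-14234 - 18413\right) \left(- \frac{1}{10364}\right) - - \frac{46223}{3505} = \left(-32647\right) \left(- \frac{1}{10364}\right) + \frac{46223}{3505} = \frac{32647}{10364} + \frac{46223}{3505} = \frac{593482907}{36325820}$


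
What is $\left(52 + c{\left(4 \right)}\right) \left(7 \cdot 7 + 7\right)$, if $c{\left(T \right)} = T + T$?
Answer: $3360$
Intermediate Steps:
$c{\left(T \right)} = 2 T$
$\left(52 + c{\left(4 \right)}\right) \left(7 \cdot 7 + 7\right) = \left(52 + 2 \cdot 4\right) \left(7 \cdot 7 + 7\right) = \left(52 + 8\right) \left(49 + 7\right) = 60 \cdot 56 = 3360$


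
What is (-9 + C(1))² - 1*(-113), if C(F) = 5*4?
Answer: 234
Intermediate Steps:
C(F) = 20
(-9 + C(1))² - 1*(-113) = (-9 + 20)² - 1*(-113) = 11² + 113 = 121 + 113 = 234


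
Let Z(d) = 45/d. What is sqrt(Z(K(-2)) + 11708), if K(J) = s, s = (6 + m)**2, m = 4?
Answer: sqrt(1170845)/10 ≈ 108.21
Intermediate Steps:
s = 100 (s = (6 + 4)**2 = 10**2 = 100)
K(J) = 100
sqrt(Z(K(-2)) + 11708) = sqrt(45/100 + 11708) = sqrt(45*(1/100) + 11708) = sqrt(9/20 + 11708) = sqrt(234169/20) = sqrt(1170845)/10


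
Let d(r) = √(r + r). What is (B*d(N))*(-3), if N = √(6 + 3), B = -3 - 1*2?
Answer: 15*√6 ≈ 36.742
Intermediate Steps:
B = -5 (B = -3 - 2 = -5)
N = 3 (N = √9 = 3)
d(r) = √2*√r (d(r) = √(2*r) = √2*√r)
(B*d(N))*(-3) = -5*√2*√3*(-3) = -5*√6*(-3) = 15*√6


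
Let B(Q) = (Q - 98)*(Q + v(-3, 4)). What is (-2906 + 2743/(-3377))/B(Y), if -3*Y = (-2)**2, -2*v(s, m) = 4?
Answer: -17669349/2012692 ≈ -8.7790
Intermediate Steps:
v(s, m) = -2 (v(s, m) = -1/2*4 = -2)
Y = -4/3 (Y = -1/3*(-2)**2 = -1/3*4 = -4/3 ≈ -1.3333)
B(Q) = (-98 + Q)*(-2 + Q) (B(Q) = (Q - 98)*(Q - 2) = (-98 + Q)*(-2 + Q))
(-2906 + 2743/(-3377))/B(Y) = (-2906 + 2743/(-3377))/(196 + (-4/3)**2 - 100*(-4/3)) = (-2906 + 2743*(-1/3377))/(196 + 16/9 + 400/3) = (-2906 - 2743/3377)/(2980/9) = -9816305/3377*9/2980 = -17669349/2012692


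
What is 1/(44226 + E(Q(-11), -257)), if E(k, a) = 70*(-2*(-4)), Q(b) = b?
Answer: 1/44786 ≈ 2.2328e-5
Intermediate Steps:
E(k, a) = 560 (E(k, a) = 70*8 = 560)
1/(44226 + E(Q(-11), -257)) = 1/(44226 + 560) = 1/44786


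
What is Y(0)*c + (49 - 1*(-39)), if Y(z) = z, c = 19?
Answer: 88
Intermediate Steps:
Y(0)*c + (49 - 1*(-39)) = 0*19 + (49 - 1*(-39)) = 0 + (49 + 39) = 0 + 88 = 88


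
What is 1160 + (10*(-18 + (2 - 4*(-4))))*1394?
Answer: 1160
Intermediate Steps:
1160 + (10*(-18 + (2 - 4*(-4))))*1394 = 1160 + (10*(-18 + (2 + 16)))*1394 = 1160 + (10*(-18 + 18))*1394 = 1160 + (10*0)*1394 = 1160 + 0*1394 = 1160 + 0 = 1160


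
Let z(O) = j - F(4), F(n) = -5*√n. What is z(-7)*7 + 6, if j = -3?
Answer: 55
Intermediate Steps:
z(O) = 7 (z(O) = -3 - (-5)*√4 = -3 - (-5)*2 = -3 - 1*(-10) = -3 + 10 = 7)
z(-7)*7 + 6 = 7*7 + 6 = 49 + 6 = 55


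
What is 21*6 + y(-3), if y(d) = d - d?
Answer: 126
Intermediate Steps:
y(d) = 0
21*6 + y(-3) = 21*6 + 0 = 126 + 0 = 126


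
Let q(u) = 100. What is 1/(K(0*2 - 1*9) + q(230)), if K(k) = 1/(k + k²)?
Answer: 72/7201 ≈ 0.0099986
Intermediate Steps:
1/(K(0*2 - 1*9) + q(230)) = 1/(1/((0*2 - 1*9)*(1 + (0*2 - 1*9))) + 100) = 1/(1/((0 - 9)*(1 + (0 - 9))) + 100) = 1/(1/((-9)*(1 - 9)) + 100) = 1/(-⅑/(-8) + 100) = 1/(-⅑*(-⅛) + 100) = 1/(1/72 + 100) = 1/(7201/72) = 72/7201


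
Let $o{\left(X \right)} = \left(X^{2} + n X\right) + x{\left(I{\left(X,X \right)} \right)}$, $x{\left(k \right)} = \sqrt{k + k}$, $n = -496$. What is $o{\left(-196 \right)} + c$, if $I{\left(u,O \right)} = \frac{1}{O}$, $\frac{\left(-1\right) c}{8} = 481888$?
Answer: $-3719472 + \frac{i \sqrt{2}}{14} \approx -3.7195 \cdot 10^{6} + 0.10102 i$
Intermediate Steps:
$c = -3855104$ ($c = \left(-8\right) 481888 = -3855104$)
$x{\left(k \right)} = \sqrt{2} \sqrt{k}$ ($x{\left(k \right)} = \sqrt{2 k} = \sqrt{2} \sqrt{k}$)
$o{\left(X \right)} = X^{2} - 496 X + \sqrt{2} \sqrt{\frac{1}{X}}$ ($o{\left(X \right)} = \left(X^{2} - 496 X\right) + \sqrt{2} \sqrt{\frac{1}{X}} = X^{2} - 496 X + \sqrt{2} \sqrt{\frac{1}{X}}$)
$o{\left(-196 \right)} + c = \left(\left(-196\right)^{2} - -97216 + \sqrt{2} \sqrt{\frac{1}{-196}}\right) - 3855104 = \left(38416 + 97216 + \sqrt{2} \sqrt{- \frac{1}{196}}\right) - 3855104 = \left(38416 + 97216 + \sqrt{2} \frac{i}{14}\right) - 3855104 = \left(38416 + 97216 + \frac{i \sqrt{2}}{14}\right) - 3855104 = \left(135632 + \frac{i \sqrt{2}}{14}\right) - 3855104 = -3719472 + \frac{i \sqrt{2}}{14}$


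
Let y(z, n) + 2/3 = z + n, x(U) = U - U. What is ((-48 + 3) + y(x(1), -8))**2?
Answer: 25921/9 ≈ 2880.1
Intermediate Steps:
x(U) = 0
y(z, n) = -2/3 + n + z (y(z, n) = -2/3 + (z + n) = -2/3 + (n + z) = -2/3 + n + z)
((-48 + 3) + y(x(1), -8))**2 = ((-48 + 3) + (-2/3 - 8 + 0))**2 = (-45 - 26/3)**2 = (-161/3)**2 = 25921/9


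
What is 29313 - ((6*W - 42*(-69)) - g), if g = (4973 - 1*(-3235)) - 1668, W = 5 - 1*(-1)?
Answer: 32919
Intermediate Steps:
W = 6 (W = 5 + 1 = 6)
g = 6540 (g = (4973 + 3235) - 1668 = 8208 - 1668 = 6540)
29313 - ((6*W - 42*(-69)) - g) = 29313 - ((6*6 - 42*(-69)) - 1*6540) = 29313 - ((36 + 2898) - 6540) = 29313 - (2934 - 6540) = 29313 - 1*(-3606) = 29313 + 3606 = 32919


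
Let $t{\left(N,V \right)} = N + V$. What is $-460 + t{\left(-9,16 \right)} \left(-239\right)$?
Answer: $-2133$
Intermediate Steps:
$-460 + t{\left(-9,16 \right)} \left(-239\right) = -460 + \left(-9 + 16\right) \left(-239\right) = -460 + 7 \left(-239\right) = -460 - 1673 = -2133$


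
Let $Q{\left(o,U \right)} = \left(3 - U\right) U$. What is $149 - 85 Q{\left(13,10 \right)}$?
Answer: $6099$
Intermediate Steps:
$Q{\left(o,U \right)} = U \left(3 - U\right)$
$149 - 85 Q{\left(13,10 \right)} = 149 - 85 \cdot 10 \left(3 - 10\right) = 149 - 85 \cdot 10 \left(-7\right) = 149 - -5950 = 149 + 5950 = 6099$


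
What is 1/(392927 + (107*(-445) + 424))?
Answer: 1/345736 ≈ 2.8924e-6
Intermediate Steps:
1/(392927 + (107*(-445) + 424)) = 1/(392927 + (-47615 + 424)) = 1/(392927 - 47191) = 1/345736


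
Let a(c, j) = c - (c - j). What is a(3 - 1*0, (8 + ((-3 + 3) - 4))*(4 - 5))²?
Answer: 16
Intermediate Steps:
a(c, j) = j (a(c, j) = c + (j - c) = j)
a(3 - 1*0, (8 + ((-3 + 3) - 4))*(4 - 5))² = ((8 + ((-3 + 3) - 4))*(4 - 5))² = ((8 + (0 - 4))*(-1))² = ((8 - 4)*(-1))² = (4*(-1))² = (-4)² = 16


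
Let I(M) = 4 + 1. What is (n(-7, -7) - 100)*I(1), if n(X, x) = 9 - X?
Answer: -420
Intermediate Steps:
I(M) = 5
(n(-7, -7) - 100)*I(1) = ((9 - 1*(-7)) - 100)*5 = ((9 + 7) - 100)*5 = (16 - 100)*5 = -84*5 = -420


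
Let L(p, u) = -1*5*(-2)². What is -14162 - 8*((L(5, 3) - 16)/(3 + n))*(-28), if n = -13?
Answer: -66778/5 ≈ -13356.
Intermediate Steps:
L(p, u) = -20 (L(p, u) = -5*4 = -20)
-14162 - 8*((L(5, 3) - 16)/(3 + n))*(-28) = -14162 - 8*((-20 - 16)/(3 - 13))*(-28) = -14162 - 8*(-36/(-10))*(-28) = -14162 - 8*(-36*(-⅒))*(-28) = -14162 - 8*(18/5)*(-28) = -14162 - 144*(-28)/5 = -14162 - 1*(-4032/5) = -14162 + 4032/5 = -66778/5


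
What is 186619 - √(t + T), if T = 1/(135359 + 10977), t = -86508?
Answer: 186619 - I*√115781360447302/36584 ≈ 1.8662e+5 - 294.12*I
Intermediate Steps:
T = 1/146336 ≈ 6.8336e-6
186619 - √(t + T) = 186619 - √(-86508 + 1/146336) = 186619 - √(-12659234687/146336) = 186619 - I*√115781360447302/36584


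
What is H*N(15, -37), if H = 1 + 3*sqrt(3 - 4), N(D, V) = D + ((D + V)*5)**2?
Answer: 12115 + 36345*I ≈ 12115.0 + 36345.0*I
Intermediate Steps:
N(D, V) = D + (5*D + 5*V)**2
H = 1 + 3*I (H = 1 + 3*sqrt(-1) = 1 + 3*I ≈ 1.0 + 3.0*I)
H*N(15, -37) = (1 + 3*I)*(15 + 25*(15 - 37)**2) = (1 + 3*I)*(15 + 25*(-22)**2) = (1 + 3*I)*(15 + 25*484) = (1 + 3*I)*(15 + 12100) = (1 + 3*I)*12115 = 12115 + 36345*I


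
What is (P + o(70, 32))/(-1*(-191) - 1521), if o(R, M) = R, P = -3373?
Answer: 3303/1330 ≈ 2.4835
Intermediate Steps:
(P + o(70, 32))/(-1*(-191) - 1521) = (-3373 + 70)/(-1*(-191) - 1521) = -3303/(191 - 1521) = -3303/(-1330) = -3303*(-1/1330) = 3303/1330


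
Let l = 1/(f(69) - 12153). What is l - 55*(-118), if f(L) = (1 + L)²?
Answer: 47071969/7253 ≈ 6490.0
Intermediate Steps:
l = -1/7253 (l = 1/((1 + 69)² - 12153) = 1/(70² - 12153) = 1/(4900 - 12153) = 1/(-7253) = -1/7253 ≈ -0.00013787)
l - 55*(-118) = -1/7253 - 55*(-118) = -1/7253 + 6490 = 47071969/7253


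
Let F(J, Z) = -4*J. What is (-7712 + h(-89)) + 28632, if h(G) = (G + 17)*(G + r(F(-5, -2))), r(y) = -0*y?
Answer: 27328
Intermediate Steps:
r(y) = 0 (r(y) = -1*0 = 0)
h(G) = G*(17 + G) (h(G) = (G + 17)*(G + 0) = (17 + G)*G = G*(17 + G))
(-7712 + h(-89)) + 28632 = (-7712 - 89*(17 - 89)) + 28632 = (-7712 - 89*(-72)) + 28632 = (-7712 + 6408) + 28632 = -1304 + 28632 = 27328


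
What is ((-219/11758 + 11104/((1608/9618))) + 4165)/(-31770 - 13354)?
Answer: -55603367441/35548055464 ≈ -1.5642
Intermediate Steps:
((-219/11758 + 11104/((1608/9618))) + 4165)/(-31770 - 13354) = ((-219*1/11758 + 11104/((1608*(1/9618)))) + 4165)/(-45124) = ((-219/11758 + 11104/(268/1603)) + 4165)*(-1/45124) = ((-219/11758 + 11104*(1603/268)) + 4165)*(-1/45124) = ((-219/11758 + 4449928/67) + 4165)*(-1/45124) = (52322238751/787786 + 4165)*(-1/45124) = (55603367441/787786)*(-1/45124) = -55603367441/35548055464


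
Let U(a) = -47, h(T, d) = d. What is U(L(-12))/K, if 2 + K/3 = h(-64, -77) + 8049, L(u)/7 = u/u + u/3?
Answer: -47/23910 ≈ -0.0019657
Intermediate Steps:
L(u) = 7 + 7*u/3 (L(u) = 7*(u/u + u/3) = 7*(1 + u*(⅓)) = 7*(1 + u/3) = 7 + 7*u/3)
K = 23910 (K = -6 + 3*(-77 + 8049) = -6 + 3*7972 = -6 + 23916 = 23910)
U(L(-12))/K = -47/23910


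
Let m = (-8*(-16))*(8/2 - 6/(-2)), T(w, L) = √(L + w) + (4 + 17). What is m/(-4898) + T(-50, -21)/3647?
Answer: -226061/1275929 + I*√71/3647 ≈ -0.17717 + 0.0023104*I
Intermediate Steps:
T(w, L) = 21 + √(L + w) (T(w, L) = √(L + w) + 21 = 21 + √(L + w))
m = 896 (m = 128*(8*(½) - 6*(-½)) = 128*(4 + 3) = 128*7 = 896)
m/(-4898) + T(-50, -21)/3647 = 896/(-4898) + (21 + √(-21 - 50))/3647 = 896*(-1/4898) + (21 + √(-71))*(1/3647) = -448/2449 + (21 + I*√71)*(1/3647) = -448/2449 + (3/521 + I*√71/3647) = -226061/1275929 + I*√71/3647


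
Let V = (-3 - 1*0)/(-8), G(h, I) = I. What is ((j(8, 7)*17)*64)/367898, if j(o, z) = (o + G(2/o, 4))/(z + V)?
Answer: 52224/10852991 ≈ 0.0048119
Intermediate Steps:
V = 3/8 (V = (-3 + 0)*(-1/8) = -3*(-1/8) = 3/8 ≈ 0.37500)
j(o, z) = (4 + o)/(3/8 + z) (j(o, z) = (o + 4)/(z + 3/8) = (4 + o)/(3/8 + z))
((j(8, 7)*17)*64)/367898 = (((8*(4 + 8)/(3 + 8*7))*17)*64)/367898 = (((8*12/(3 + 56))*17)*64)*(1/367898) = (((8*12/59)*17)*64)*(1/367898) = (((8*(1/59)*12)*17)*64)*(1/367898) = (((96/59)*17)*64)*(1/367898) = ((1632/59)*64)*(1/367898) = (104448/59)*(1/367898) = 52224/10852991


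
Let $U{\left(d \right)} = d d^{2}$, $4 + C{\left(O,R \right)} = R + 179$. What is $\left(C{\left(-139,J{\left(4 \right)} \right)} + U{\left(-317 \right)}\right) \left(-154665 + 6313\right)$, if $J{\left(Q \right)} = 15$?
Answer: $4725726701696$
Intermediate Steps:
$C{\left(O,R \right)} = 175 + R$ ($C{\left(O,R \right)} = -4 + \left(R + 179\right) = -4 + \left(179 + R\right) = 175 + R$)
$U{\left(d \right)} = d^{3}$
$\left(C{\left(-139,J{\left(4 \right)} \right)} + U{\left(-317 \right)}\right) \left(-154665 + 6313\right) = \left(\left(175 + 15\right) + \left(-317\right)^{3}\right) \left(-154665 + 6313\right) = \left(190 - 31855013\right) \left(-148352\right) = \left(-31854823\right) \left(-148352\right) = 4725726701696$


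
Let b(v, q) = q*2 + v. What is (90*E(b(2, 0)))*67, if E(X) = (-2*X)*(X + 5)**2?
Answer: -1181880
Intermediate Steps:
b(v, q) = v + 2*q (b(v, q) = 2*q + v = v + 2*q)
E(X) = -2*X*(5 + X)**2 (E(X) = (-2*X)*(5 + X)**2 = -2*X*(5 + X)**2)
(90*E(b(2, 0)))*67 = (90*(-2*(2 + 2*0)*(5 + (2 + 2*0))**2))*67 = (90*(-2*(2 + 0)*(5 + (2 + 0))**2))*67 = (90*(-2*2*(5 + 2)**2))*67 = (90*(-2*2*7**2))*67 = (90*(-2*2*49))*67 = (90*(-196))*67 = -17640*67 = -1181880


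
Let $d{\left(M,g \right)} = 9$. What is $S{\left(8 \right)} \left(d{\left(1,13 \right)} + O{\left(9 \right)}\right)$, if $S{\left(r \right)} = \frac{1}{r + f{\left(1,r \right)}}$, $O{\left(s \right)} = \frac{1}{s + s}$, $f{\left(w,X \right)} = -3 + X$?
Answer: $\frac{163}{234} \approx 0.69658$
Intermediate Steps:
$O{\left(s \right)} = \frac{1}{2 s}$
$S{\left(r \right)} = \frac{1}{-3 + 2 r}$ ($S{\left(r \right)} = \frac{1}{r + \left(-3 + r\right)} = \frac{1}{-3 + 2 r}$)
$S{\left(8 \right)} \left(d{\left(1,13 \right)} + O{\left(9 \right)}\right) = \frac{9 + \frac{1}{2 \cdot 9}}{-3 + 2 \cdot 8} = \frac{9 + \frac{1}{2} \cdot \frac{1}{9}}{-3 + 16} = \frac{9 + \frac{1}{18}}{13} = \frac{1}{13} \cdot \frac{163}{18} = \frac{163}{234}$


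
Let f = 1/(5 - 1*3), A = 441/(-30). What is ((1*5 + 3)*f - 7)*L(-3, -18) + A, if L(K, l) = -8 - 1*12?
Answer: 453/10 ≈ 45.300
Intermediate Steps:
A = -147/10 (A = 441*(-1/30) = -147/10 ≈ -14.700)
f = ½ (f = 1/(5 - 3) = 1/2 = ½ ≈ 0.50000)
L(K, l) = -20 (L(K, l) = -8 - 12 = -20)
((1*5 + 3)*f - 7)*L(-3, -18) + A = ((1*5 + 3)*(½) - 7)*(-20) - 147/10 = ((5 + 3)*(½) - 7)*(-20) - 147/10 = (8*(½) - 7)*(-20) - 147/10 = (4 - 7)*(-20) - 147/10 = -3*(-20) - 147/10 = 60 - 147/10 = 453/10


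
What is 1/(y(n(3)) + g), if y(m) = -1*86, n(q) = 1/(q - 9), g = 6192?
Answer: 1/6106 ≈ 0.00016377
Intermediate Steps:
n(q) = 1/(-9 + q)
y(m) = -86
1/(y(n(3)) + g) = 1/(-86 + 6192) = 1/6106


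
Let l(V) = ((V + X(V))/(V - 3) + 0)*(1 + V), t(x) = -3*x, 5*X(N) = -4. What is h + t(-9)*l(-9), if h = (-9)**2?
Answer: -477/5 ≈ -95.400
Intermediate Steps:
X(N) = -4/5 (X(N) = (1/5)*(-4) = -4/5)
h = 81
l(V) = (1 + V)*(-4/5 + V)/(-3 + V) (l(V) = ((V - 4/5)/(V - 3) + 0)*(1 + V) = ((-4/5 + V)/(-3 + V) + 0)*(1 + V) = ((-4/5 + V)/(-3 + V))*(1 + V) = (1 + V)*(-4/5 + V)/(-3 + V))
h + t(-9)*l(-9) = 81 + (-3*(-9))*((-4 - 9 + 5*(-9)**2)/(5*(-3 - 9))) = 81 + 27*((1/5)*(-4 - 9 + 5*81)/(-12)) = 81 + 27*((1/5)*(-1/12)*(-4 - 9 + 405)) = 81 + 27*((1/5)*(-1/12)*392) = 81 + 27*(-98/15) = 81 - 882/5 = -477/5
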